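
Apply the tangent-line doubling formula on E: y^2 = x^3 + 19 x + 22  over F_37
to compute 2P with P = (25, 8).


Doubling: s = (3 x1^2 + a) / (2 y1)
s = (3*25^2 + 19) / (2*8) mod 37 = 12
x3 = s^2 - 2 x1 mod 37 = 12^2 - 2*25 = 20
y3 = s (x1 - x3) - y1 mod 37 = 12 * (25 - 20) - 8 = 15

2P = (20, 15)


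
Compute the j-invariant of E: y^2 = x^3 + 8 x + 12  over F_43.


Delta = -16(4 a^3 + 27 b^2) mod 43 = 11
-1728 * (4 a)^3 = -1728 * (4*8)^3 mod 43 = 27
j = 27 * 11^(-1) mod 43 = 22

j = 22 (mod 43)


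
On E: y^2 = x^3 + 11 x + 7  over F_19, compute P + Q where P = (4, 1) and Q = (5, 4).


P != Q, so use the chord formula.
s = (y2 - y1) / (x2 - x1) = (3) / (1) mod 19 = 3
x3 = s^2 - x1 - x2 mod 19 = 3^2 - 4 - 5 = 0
y3 = s (x1 - x3) - y1 mod 19 = 3 * (4 - 0) - 1 = 11

P + Q = (0, 11)


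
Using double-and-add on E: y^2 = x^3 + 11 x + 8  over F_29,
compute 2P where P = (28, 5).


k = 2 = 10_2 (binary, LSB first: 01)
Double-and-add from P = (28, 5):
  bit 0 = 0: acc unchanged = O
  bit 1 = 1: acc = O + (26, 21) = (26, 21)

2P = (26, 21)


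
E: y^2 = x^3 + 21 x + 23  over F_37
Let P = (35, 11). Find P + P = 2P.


Doubling: s = (3 x1^2 + a) / (2 y1)
s = (3*35^2 + 21) / (2*11) mod 37 = 20
x3 = s^2 - 2 x1 mod 37 = 20^2 - 2*35 = 34
y3 = s (x1 - x3) - y1 mod 37 = 20 * (35 - 34) - 11 = 9

2P = (34, 9)


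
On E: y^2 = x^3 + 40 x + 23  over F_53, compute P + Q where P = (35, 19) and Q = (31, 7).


P != Q, so use the chord formula.
s = (y2 - y1) / (x2 - x1) = (41) / (49) mod 53 = 3
x3 = s^2 - x1 - x2 mod 53 = 3^2 - 35 - 31 = 49
y3 = s (x1 - x3) - y1 mod 53 = 3 * (35 - 49) - 19 = 45

P + Q = (49, 45)


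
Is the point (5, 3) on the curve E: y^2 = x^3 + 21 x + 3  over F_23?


Check whether y^2 = x^3 + 21 x + 3 (mod 23) for (x, y) = (5, 3).
LHS: y^2 = 3^2 mod 23 = 9
RHS: x^3 + 21 x + 3 = 5^3 + 21*5 + 3 mod 23 = 3
LHS != RHS

No, not on the curve


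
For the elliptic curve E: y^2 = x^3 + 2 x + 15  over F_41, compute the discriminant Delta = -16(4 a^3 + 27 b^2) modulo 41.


4 a^3 + 27 b^2 = 4*2^3 + 27*15^2 = 32 + 6075 = 6107
Delta = -16 * (6107) = -97712
Delta mod 41 = 32

Delta = 32 (mod 41)


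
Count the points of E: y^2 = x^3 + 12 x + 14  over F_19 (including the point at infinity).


For each x in F_19, count y with y^2 = x^3 + 12 x + 14 mod 19:
  x = 3: RHS = 1, y in [1, 18]  -> 2 point(s)
  x = 5: RHS = 9, y in [3, 16]  -> 2 point(s)
  x = 6: RHS = 17, y in [6, 13]  -> 2 point(s)
  x = 7: RHS = 4, y in [2, 17]  -> 2 point(s)
  x = 12: RHS = 5, y in [9, 10]  -> 2 point(s)
  x = 13: RHS = 11, y in [7, 12]  -> 2 point(s)
  x = 14: RHS = 0, y in [0]  -> 1 point(s)
  x = 15: RHS = 16, y in [4, 15]  -> 2 point(s)
  x = 17: RHS = 1, y in [1, 18]  -> 2 point(s)
  x = 18: RHS = 1, y in [1, 18]  -> 2 point(s)
Affine points: 19. Add the point at infinity: total = 20.

#E(F_19) = 20


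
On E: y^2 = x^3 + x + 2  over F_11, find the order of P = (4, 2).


Compute successive multiples of P until we hit O:
  1P = (4, 2)
  2P = (8, 4)
  3P = (2, 10)
  4P = (10, 0)
  5P = (2, 1)
  6P = (8, 7)
  7P = (4, 9)
  8P = O

ord(P) = 8


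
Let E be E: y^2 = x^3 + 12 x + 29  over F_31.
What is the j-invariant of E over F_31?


Delta = -16(4 a^3 + 27 b^2) mod 31 = 24
-1728 * (4 a)^3 = -1728 * (4*12)^3 mod 31 = 27
j = 27 * 24^(-1) mod 31 = 5

j = 5 (mod 31)


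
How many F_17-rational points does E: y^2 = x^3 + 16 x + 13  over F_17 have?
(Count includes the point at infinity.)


For each x in F_17, count y with y^2 = x^3 + 16 x + 13 mod 17:
  x = 0: RHS = 13, y in [8, 9]  -> 2 point(s)
  x = 1: RHS = 13, y in [8, 9]  -> 2 point(s)
  x = 2: RHS = 2, y in [6, 11]  -> 2 point(s)
  x = 6: RHS = 2, y in [6, 11]  -> 2 point(s)
  x = 7: RHS = 9, y in [3, 14]  -> 2 point(s)
  x = 9: RHS = 2, y in [6, 11]  -> 2 point(s)
  x = 10: RHS = 0, y in [0]  -> 1 point(s)
  x = 13: RHS = 4, y in [2, 15]  -> 2 point(s)
  x = 16: RHS = 13, y in [8, 9]  -> 2 point(s)
Affine points: 17. Add the point at infinity: total = 18.

#E(F_17) = 18


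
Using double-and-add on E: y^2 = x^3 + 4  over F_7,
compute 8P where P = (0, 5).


k = 8 = 1000_2 (binary, LSB first: 0001)
Double-and-add from P = (0, 5):
  bit 0 = 0: acc unchanged = O
  bit 1 = 0: acc unchanged = O
  bit 2 = 0: acc unchanged = O
  bit 3 = 1: acc = O + (0, 2) = (0, 2)

8P = (0, 2)


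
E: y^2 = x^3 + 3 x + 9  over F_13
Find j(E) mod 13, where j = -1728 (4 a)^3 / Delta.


Delta = -16(4 a^3 + 27 b^2) mod 13 = 5
-1728 * (4 a)^3 = -1728 * (4*3)^3 mod 13 = 12
j = 12 * 5^(-1) mod 13 = 5

j = 5 (mod 13)


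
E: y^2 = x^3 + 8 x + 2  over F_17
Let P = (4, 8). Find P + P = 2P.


Doubling: s = (3 x1^2 + a) / (2 y1)
s = (3*4^2 + 8) / (2*8) mod 17 = 12
x3 = s^2 - 2 x1 mod 17 = 12^2 - 2*4 = 0
y3 = s (x1 - x3) - y1 mod 17 = 12 * (4 - 0) - 8 = 6

2P = (0, 6)


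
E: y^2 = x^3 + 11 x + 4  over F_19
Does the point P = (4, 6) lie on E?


Check whether y^2 = x^3 + 11 x + 4 (mod 19) for (x, y) = (4, 6).
LHS: y^2 = 6^2 mod 19 = 17
RHS: x^3 + 11 x + 4 = 4^3 + 11*4 + 4 mod 19 = 17
LHS = RHS

Yes, on the curve


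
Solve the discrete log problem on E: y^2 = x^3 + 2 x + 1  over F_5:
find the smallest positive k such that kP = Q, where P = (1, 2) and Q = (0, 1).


Enumerate multiples of P until we hit Q = (0, 1):
  1P = (1, 2)
  2P = (3, 3)
  3P = (0, 1)
Match found at i = 3.

k = 3


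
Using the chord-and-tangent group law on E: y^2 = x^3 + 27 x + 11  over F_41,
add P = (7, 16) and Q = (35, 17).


P != Q, so use the chord formula.
s = (y2 - y1) / (x2 - x1) = (1) / (28) mod 41 = 22
x3 = s^2 - x1 - x2 mod 41 = 22^2 - 7 - 35 = 32
y3 = s (x1 - x3) - y1 mod 41 = 22 * (7 - 32) - 16 = 8

P + Q = (32, 8)


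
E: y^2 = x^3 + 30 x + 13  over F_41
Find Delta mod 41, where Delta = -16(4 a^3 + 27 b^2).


4 a^3 + 27 b^2 = 4*30^3 + 27*13^2 = 108000 + 4563 = 112563
Delta = -16 * (112563) = -1801008
Delta mod 41 = 40

Delta = 40 (mod 41)


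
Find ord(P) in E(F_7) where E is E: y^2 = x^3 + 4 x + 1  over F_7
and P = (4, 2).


Compute successive multiples of P until we hit O:
  1P = (4, 2)
  2P = (0, 1)
  3P = (0, 6)
  4P = (4, 5)
  5P = O

ord(P) = 5


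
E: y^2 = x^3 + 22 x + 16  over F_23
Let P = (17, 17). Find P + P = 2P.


Doubling: s = (3 x1^2 + a) / (2 y1)
s = (3*17^2 + 22) / (2*17) mod 23 = 16
x3 = s^2 - 2 x1 mod 23 = 16^2 - 2*17 = 15
y3 = s (x1 - x3) - y1 mod 23 = 16 * (17 - 15) - 17 = 15

2P = (15, 15)


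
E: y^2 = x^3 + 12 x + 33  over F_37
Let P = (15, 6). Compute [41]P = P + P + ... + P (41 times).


k = 41 = 101001_2 (binary, LSB first: 100101)
Double-and-add from P = (15, 6):
  bit 0 = 1: acc = O + (15, 6) = (15, 6)
  bit 1 = 0: acc unchanged = (15, 6)
  bit 2 = 0: acc unchanged = (15, 6)
  bit 3 = 1: acc = (15, 6) + (24, 14) = (23, 28)
  bit 4 = 0: acc unchanged = (23, 28)
  bit 5 = 1: acc = (23, 28) + (28, 26) = (35, 36)

41P = (35, 36)


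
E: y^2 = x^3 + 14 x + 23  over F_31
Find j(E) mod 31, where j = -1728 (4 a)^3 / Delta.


Delta = -16(4 a^3 + 27 b^2) mod 31 = 3
-1728 * (4 a)^3 = -1728 * (4*14)^3 mod 31 = 8
j = 8 * 3^(-1) mod 31 = 13

j = 13 (mod 31)


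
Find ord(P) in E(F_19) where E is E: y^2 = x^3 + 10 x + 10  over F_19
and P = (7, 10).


Compute successive multiples of P until we hit O:
  1P = (7, 10)
  2P = (11, 8)
  3P = (6, 18)
  4P = (13, 0)
  5P = (6, 1)
  6P = (11, 11)
  7P = (7, 9)
  8P = O

ord(P) = 8


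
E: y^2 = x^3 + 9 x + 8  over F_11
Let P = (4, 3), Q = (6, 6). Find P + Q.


P != Q, so use the chord formula.
s = (y2 - y1) / (x2 - x1) = (3) / (2) mod 11 = 7
x3 = s^2 - x1 - x2 mod 11 = 7^2 - 4 - 6 = 6
y3 = s (x1 - x3) - y1 mod 11 = 7 * (4 - 6) - 3 = 5

P + Q = (6, 5)


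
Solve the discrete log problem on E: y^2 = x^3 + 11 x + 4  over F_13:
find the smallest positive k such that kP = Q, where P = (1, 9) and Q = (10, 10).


Enumerate multiples of P until we hit Q = (10, 10):
  1P = (1, 9)
  2P = (10, 10)
Match found at i = 2.

k = 2


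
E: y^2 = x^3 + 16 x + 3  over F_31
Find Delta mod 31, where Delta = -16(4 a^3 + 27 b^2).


4 a^3 + 27 b^2 = 4*16^3 + 27*3^2 = 16384 + 243 = 16627
Delta = -16 * (16627) = -266032
Delta mod 31 = 10

Delta = 10 (mod 31)


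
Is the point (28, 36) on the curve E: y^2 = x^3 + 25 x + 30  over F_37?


Check whether y^2 = x^3 + 25 x + 30 (mod 37) for (x, y) = (28, 36).
LHS: y^2 = 36^2 mod 37 = 1
RHS: x^3 + 25 x + 30 = 28^3 + 25*28 + 30 mod 37 = 1
LHS = RHS

Yes, on the curve


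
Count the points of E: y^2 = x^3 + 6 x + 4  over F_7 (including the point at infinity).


For each x in F_7, count y with y^2 = x^3 + 6 x + 4 mod 7:
  x = 0: RHS = 4, y in [2, 5]  -> 2 point(s)
  x = 1: RHS = 4, y in [2, 5]  -> 2 point(s)
  x = 3: RHS = 0, y in [0]  -> 1 point(s)
  x = 4: RHS = 1, y in [1, 6]  -> 2 point(s)
  x = 6: RHS = 4, y in [2, 5]  -> 2 point(s)
Affine points: 9. Add the point at infinity: total = 10.

#E(F_7) = 10


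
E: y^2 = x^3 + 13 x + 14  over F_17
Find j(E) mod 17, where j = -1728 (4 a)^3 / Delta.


Delta = -16(4 a^3 + 27 b^2) mod 17 = 4
-1728 * (4 a)^3 = -1728 * (4*13)^3 mod 17 = 6
j = 6 * 4^(-1) mod 17 = 10

j = 10 (mod 17)


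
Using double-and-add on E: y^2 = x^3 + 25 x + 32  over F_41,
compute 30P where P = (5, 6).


k = 30 = 11110_2 (binary, LSB first: 01111)
Double-and-add from P = (5, 6):
  bit 0 = 0: acc unchanged = O
  bit 1 = 1: acc = O + (23, 8) = (23, 8)
  bit 2 = 1: acc = (23, 8) + (16, 31) = (22, 18)
  bit 3 = 1: acc = (22, 18) + (14, 25) = (0, 14)
  bit 4 = 1: acc = (0, 14) + (9, 24) = (14, 16)

30P = (14, 16)


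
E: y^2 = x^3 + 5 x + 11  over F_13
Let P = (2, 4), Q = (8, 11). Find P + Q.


P != Q, so use the chord formula.
s = (y2 - y1) / (x2 - x1) = (7) / (6) mod 13 = 12
x3 = s^2 - x1 - x2 mod 13 = 12^2 - 2 - 8 = 4
y3 = s (x1 - x3) - y1 mod 13 = 12 * (2 - 4) - 4 = 11

P + Q = (4, 11)


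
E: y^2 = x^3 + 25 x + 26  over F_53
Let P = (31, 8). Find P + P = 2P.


Doubling: s = (3 x1^2 + a) / (2 y1)
s = (3*31^2 + 25) / (2*8) mod 53 = 36
x3 = s^2 - 2 x1 mod 53 = 36^2 - 2*31 = 15
y3 = s (x1 - x3) - y1 mod 53 = 36 * (31 - 15) - 8 = 38

2P = (15, 38)


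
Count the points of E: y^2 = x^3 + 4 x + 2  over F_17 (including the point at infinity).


For each x in F_17, count y with y^2 = x^3 + 4 x + 2 mod 17:
  x = 0: RHS = 2, y in [6, 11]  -> 2 point(s)
  x = 2: RHS = 1, y in [1, 16]  -> 2 point(s)
  x = 6: RHS = 4, y in [2, 15]  -> 2 point(s)
  x = 7: RHS = 16, y in [4, 13]  -> 2 point(s)
  x = 8: RHS = 2, y in [6, 11]  -> 2 point(s)
  x = 9: RHS = 2, y in [6, 11]  -> 2 point(s)
  x = 11: RHS = 0, y in [0]  -> 1 point(s)
Affine points: 13. Add the point at infinity: total = 14.

#E(F_17) = 14


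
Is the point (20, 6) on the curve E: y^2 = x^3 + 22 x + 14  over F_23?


Check whether y^2 = x^3 + 22 x + 14 (mod 23) for (x, y) = (20, 6).
LHS: y^2 = 6^2 mod 23 = 13
RHS: x^3 + 22 x + 14 = 20^3 + 22*20 + 14 mod 23 = 13
LHS = RHS

Yes, on the curve


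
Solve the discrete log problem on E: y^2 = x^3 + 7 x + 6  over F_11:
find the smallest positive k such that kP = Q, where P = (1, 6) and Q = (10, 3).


Enumerate multiples of P until we hit Q = (10, 3):
  1P = (1, 6)
  2P = (10, 3)
Match found at i = 2.

k = 2


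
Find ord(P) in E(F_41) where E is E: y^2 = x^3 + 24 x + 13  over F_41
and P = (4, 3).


Compute successive multiples of P until we hit O:
  1P = (4, 3)
  2P = (13, 12)
  3P = (25, 17)
  4P = (17, 2)
  5P = (12, 26)
  6P = (7, 14)
  7P = (7, 27)
  8P = (12, 15)
  ... (continuing to 13P)
  13P = O

ord(P) = 13


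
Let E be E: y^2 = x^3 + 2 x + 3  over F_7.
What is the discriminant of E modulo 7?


4 a^3 + 27 b^2 = 4*2^3 + 27*3^2 = 32 + 243 = 275
Delta = -16 * (275) = -4400
Delta mod 7 = 3

Delta = 3 (mod 7)


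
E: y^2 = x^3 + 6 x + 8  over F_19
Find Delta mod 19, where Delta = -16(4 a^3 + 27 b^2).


4 a^3 + 27 b^2 = 4*6^3 + 27*8^2 = 864 + 1728 = 2592
Delta = -16 * (2592) = -41472
Delta mod 19 = 5

Delta = 5 (mod 19)


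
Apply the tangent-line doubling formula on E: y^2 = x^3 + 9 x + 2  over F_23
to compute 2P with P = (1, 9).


Doubling: s = (3 x1^2 + a) / (2 y1)
s = (3*1^2 + 9) / (2*9) mod 23 = 16
x3 = s^2 - 2 x1 mod 23 = 16^2 - 2*1 = 1
y3 = s (x1 - x3) - y1 mod 23 = 16 * (1 - 1) - 9 = 14

2P = (1, 14)


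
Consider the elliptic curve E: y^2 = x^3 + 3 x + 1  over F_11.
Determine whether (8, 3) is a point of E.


Check whether y^2 = x^3 + 3 x + 1 (mod 11) for (x, y) = (8, 3).
LHS: y^2 = 3^2 mod 11 = 9
RHS: x^3 + 3 x + 1 = 8^3 + 3*8 + 1 mod 11 = 9
LHS = RHS

Yes, on the curve


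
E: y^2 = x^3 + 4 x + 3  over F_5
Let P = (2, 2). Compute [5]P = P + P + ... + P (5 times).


k = 5 = 101_2 (binary, LSB first: 101)
Double-and-add from P = (2, 2):
  bit 0 = 1: acc = O + (2, 2) = (2, 2)
  bit 1 = 0: acc unchanged = (2, 2)
  bit 2 = 1: acc = (2, 2) + (2, 2) = (2, 3)

5P = (2, 3)


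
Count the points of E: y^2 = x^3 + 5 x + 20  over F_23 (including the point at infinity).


For each x in F_23, count y with y^2 = x^3 + 5 x + 20 mod 23:
  x = 1: RHS = 3, y in [7, 16]  -> 2 point(s)
  x = 3: RHS = 16, y in [4, 19]  -> 2 point(s)
  x = 4: RHS = 12, y in [9, 14]  -> 2 point(s)
  x = 5: RHS = 9, y in [3, 20]  -> 2 point(s)
  x = 6: RHS = 13, y in [6, 17]  -> 2 point(s)
  x = 9: RHS = 12, y in [9, 14]  -> 2 point(s)
  x = 10: RHS = 12, y in [9, 14]  -> 2 point(s)
  x = 11: RHS = 3, y in [7, 16]  -> 2 point(s)
  x = 17: RHS = 4, y in [2, 21]  -> 2 point(s)
  x = 18: RHS = 8, y in [10, 13]  -> 2 point(s)
  x = 20: RHS = 1, y in [1, 22]  -> 2 point(s)
  x = 21: RHS = 2, y in [5, 18]  -> 2 point(s)
Affine points: 24. Add the point at infinity: total = 25.

#E(F_23) = 25


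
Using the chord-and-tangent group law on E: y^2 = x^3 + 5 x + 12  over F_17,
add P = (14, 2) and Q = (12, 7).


P != Q, so use the chord formula.
s = (y2 - y1) / (x2 - x1) = (5) / (15) mod 17 = 6
x3 = s^2 - x1 - x2 mod 17 = 6^2 - 14 - 12 = 10
y3 = s (x1 - x3) - y1 mod 17 = 6 * (14 - 10) - 2 = 5

P + Q = (10, 5)


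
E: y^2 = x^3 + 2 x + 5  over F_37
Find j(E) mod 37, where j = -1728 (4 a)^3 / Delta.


Delta = -16(4 a^3 + 27 b^2) mod 37 = 10
-1728 * (4 a)^3 = -1728 * (4*2)^3 mod 37 = 8
j = 8 * 10^(-1) mod 37 = 23

j = 23 (mod 37)


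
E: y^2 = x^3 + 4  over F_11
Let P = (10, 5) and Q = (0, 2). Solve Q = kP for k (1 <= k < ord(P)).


Enumerate multiples of P until we hit Q = (0, 2):
  1P = (10, 5)
  2P = (0, 9)
  3P = (6, 0)
  4P = (0, 2)
Match found at i = 4.

k = 4


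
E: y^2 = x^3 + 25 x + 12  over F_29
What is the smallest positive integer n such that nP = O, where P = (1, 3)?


Compute successive multiples of P until we hit O:
  1P = (1, 3)
  2P = (23, 20)
  3P = (18, 1)
  4P = (6, 1)
  5P = (21, 5)
  6P = (16, 10)
  7P = (5, 28)
  8P = (24, 20)
  ... (continuing to 29P)
  29P = O

ord(P) = 29


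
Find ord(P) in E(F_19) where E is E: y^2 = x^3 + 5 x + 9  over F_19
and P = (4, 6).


Compute successive multiples of P until we hit O:
  1P = (4, 6)
  2P = (9, 2)
  3P = (15, 18)
  4P = (7, 8)
  5P = (0, 3)
  6P = (12, 7)
  7P = (14, 7)
  8P = (5, 11)
  ... (continuing to 19P)
  19P = O

ord(P) = 19


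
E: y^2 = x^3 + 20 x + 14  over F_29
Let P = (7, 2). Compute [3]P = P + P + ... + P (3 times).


k = 3 = 11_2 (binary, LSB first: 11)
Double-and-add from P = (7, 2):
  bit 0 = 1: acc = O + (7, 2) = (7, 2)
  bit 1 = 1: acc = (7, 2) + (9, 16) = (4, 19)

3P = (4, 19)


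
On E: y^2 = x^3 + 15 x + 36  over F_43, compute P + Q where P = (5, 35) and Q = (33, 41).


P != Q, so use the chord formula.
s = (y2 - y1) / (x2 - x1) = (6) / (28) mod 43 = 34
x3 = s^2 - x1 - x2 mod 43 = 34^2 - 5 - 33 = 0
y3 = s (x1 - x3) - y1 mod 43 = 34 * (5 - 0) - 35 = 6

P + Q = (0, 6)


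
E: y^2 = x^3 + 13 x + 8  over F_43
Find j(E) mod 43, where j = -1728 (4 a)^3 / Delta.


Delta = -16(4 a^3 + 27 b^2) mod 43 = 3
-1728 * (4 a)^3 = -1728 * (4*13)^3 mod 43 = 16
j = 16 * 3^(-1) mod 43 = 34

j = 34 (mod 43)


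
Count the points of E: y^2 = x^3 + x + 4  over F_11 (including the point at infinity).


For each x in F_11, count y with y^2 = x^3 + 1 x + 4 mod 11:
  x = 0: RHS = 4, y in [2, 9]  -> 2 point(s)
  x = 2: RHS = 3, y in [5, 6]  -> 2 point(s)
  x = 3: RHS = 1, y in [1, 10]  -> 2 point(s)
  x = 9: RHS = 5, y in [4, 7]  -> 2 point(s)
Affine points: 8. Add the point at infinity: total = 9.

#E(F_11) = 9


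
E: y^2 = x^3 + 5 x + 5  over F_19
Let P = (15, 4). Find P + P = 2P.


Doubling: s = (3 x1^2 + a) / (2 y1)
s = (3*15^2 + 5) / (2*4) mod 19 = 9
x3 = s^2 - 2 x1 mod 19 = 9^2 - 2*15 = 13
y3 = s (x1 - x3) - y1 mod 19 = 9 * (15 - 13) - 4 = 14

2P = (13, 14)


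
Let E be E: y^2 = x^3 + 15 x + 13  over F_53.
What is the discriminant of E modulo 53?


4 a^3 + 27 b^2 = 4*15^3 + 27*13^2 = 13500 + 4563 = 18063
Delta = -16 * (18063) = -289008
Delta mod 53 = 1

Delta = 1 (mod 53)


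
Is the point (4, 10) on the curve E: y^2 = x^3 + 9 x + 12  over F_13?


Check whether y^2 = x^3 + 9 x + 12 (mod 13) for (x, y) = (4, 10).
LHS: y^2 = 10^2 mod 13 = 9
RHS: x^3 + 9 x + 12 = 4^3 + 9*4 + 12 mod 13 = 8
LHS != RHS

No, not on the curve


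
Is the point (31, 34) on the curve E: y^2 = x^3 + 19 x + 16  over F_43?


Check whether y^2 = x^3 + 19 x + 16 (mod 43) for (x, y) = (31, 34).
LHS: y^2 = 34^2 mod 43 = 38
RHS: x^3 + 19 x + 16 = 31^3 + 19*31 + 16 mod 43 = 38
LHS = RHS

Yes, on the curve


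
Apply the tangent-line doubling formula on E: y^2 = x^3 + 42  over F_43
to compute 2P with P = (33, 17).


Doubling: s = (3 x1^2 + a) / (2 y1)
s = (3*33^2 + 0) / (2*17) mod 43 = 24
x3 = s^2 - 2 x1 mod 43 = 24^2 - 2*33 = 37
y3 = s (x1 - x3) - y1 mod 43 = 24 * (33 - 37) - 17 = 16

2P = (37, 16)


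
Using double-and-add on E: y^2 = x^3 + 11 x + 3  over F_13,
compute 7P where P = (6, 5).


k = 7 = 111_2 (binary, LSB first: 111)
Double-and-add from P = (6, 5):
  bit 0 = 1: acc = O + (6, 5) = (6, 5)
  bit 1 = 1: acc = (6, 5) + (0, 4) = (11, 5)
  bit 2 = 1: acc = (11, 5) + (9, 8) = (5, 12)

7P = (5, 12)


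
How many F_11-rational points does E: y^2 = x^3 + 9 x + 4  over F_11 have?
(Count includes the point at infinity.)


For each x in F_11, count y with y^2 = x^3 + 9 x + 4 mod 11:
  x = 0: RHS = 4, y in [2, 9]  -> 2 point(s)
  x = 1: RHS = 3, y in [5, 6]  -> 2 point(s)
  x = 3: RHS = 3, y in [5, 6]  -> 2 point(s)
  x = 4: RHS = 5, y in [4, 7]  -> 2 point(s)
  x = 5: RHS = 9, y in [3, 8]  -> 2 point(s)
  x = 7: RHS = 3, y in [5, 6]  -> 2 point(s)
  x = 8: RHS = 5, y in [4, 7]  -> 2 point(s)
  x = 9: RHS = 0, y in [0]  -> 1 point(s)
  x = 10: RHS = 5, y in [4, 7]  -> 2 point(s)
Affine points: 17. Add the point at infinity: total = 18.

#E(F_11) = 18


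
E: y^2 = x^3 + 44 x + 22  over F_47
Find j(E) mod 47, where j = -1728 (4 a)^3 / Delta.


Delta = -16(4 a^3 + 27 b^2) mod 47 = 4
-1728 * (4 a)^3 = -1728 * (4*44)^3 mod 47 = 27
j = 27 * 4^(-1) mod 47 = 42

j = 42 (mod 47)


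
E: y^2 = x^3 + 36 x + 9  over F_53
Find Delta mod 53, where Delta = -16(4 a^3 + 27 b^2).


4 a^3 + 27 b^2 = 4*36^3 + 27*9^2 = 186624 + 2187 = 188811
Delta = -16 * (188811) = -3020976
Delta mod 53 = 24

Delta = 24 (mod 53)


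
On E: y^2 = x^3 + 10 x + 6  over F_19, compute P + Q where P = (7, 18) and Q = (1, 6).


P != Q, so use the chord formula.
s = (y2 - y1) / (x2 - x1) = (7) / (13) mod 19 = 2
x3 = s^2 - x1 - x2 mod 19 = 2^2 - 7 - 1 = 15
y3 = s (x1 - x3) - y1 mod 19 = 2 * (7 - 15) - 18 = 4

P + Q = (15, 4)


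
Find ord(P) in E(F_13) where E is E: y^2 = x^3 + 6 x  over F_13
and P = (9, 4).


Compute successive multiples of P until we hit O:
  1P = (9, 4)
  2P = (4, 7)
  3P = (4, 6)
  4P = (9, 9)
  5P = O

ord(P) = 5


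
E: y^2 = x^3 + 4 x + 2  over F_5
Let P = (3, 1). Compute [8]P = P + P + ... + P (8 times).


k = 8 = 1000_2 (binary, LSB first: 0001)
Double-and-add from P = (3, 1):
  bit 0 = 0: acc unchanged = O
  bit 1 = 0: acc unchanged = O
  bit 2 = 0: acc unchanged = O
  bit 3 = 1: acc = O + (3, 4) = (3, 4)

8P = (3, 4)


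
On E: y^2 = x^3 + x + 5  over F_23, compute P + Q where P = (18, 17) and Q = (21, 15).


P != Q, so use the chord formula.
s = (y2 - y1) / (x2 - x1) = (21) / (3) mod 23 = 7
x3 = s^2 - x1 - x2 mod 23 = 7^2 - 18 - 21 = 10
y3 = s (x1 - x3) - y1 mod 23 = 7 * (18 - 10) - 17 = 16

P + Q = (10, 16)


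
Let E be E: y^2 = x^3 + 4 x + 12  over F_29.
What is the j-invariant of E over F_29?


Delta = -16(4 a^3 + 27 b^2) mod 29 = 19
-1728 * (4 a)^3 = -1728 * (4*4)^3 mod 29 = 26
j = 26 * 19^(-1) mod 29 = 9

j = 9 (mod 29)


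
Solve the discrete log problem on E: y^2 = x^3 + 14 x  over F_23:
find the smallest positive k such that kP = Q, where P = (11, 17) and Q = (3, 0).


Enumerate multiples of P until we hit Q = (3, 0):
  1P = (11, 17)
  2P = (3, 0)
Match found at i = 2.

k = 2


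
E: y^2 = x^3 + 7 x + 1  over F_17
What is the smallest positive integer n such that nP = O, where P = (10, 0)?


Compute successive multiples of P until we hit O:
  1P = (10, 0)
  2P = O

ord(P) = 2


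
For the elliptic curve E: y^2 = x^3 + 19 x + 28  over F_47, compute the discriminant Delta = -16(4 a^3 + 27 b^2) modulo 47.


4 a^3 + 27 b^2 = 4*19^3 + 27*28^2 = 27436 + 21168 = 48604
Delta = -16 * (48604) = -777664
Delta mod 47 = 45

Delta = 45 (mod 47)


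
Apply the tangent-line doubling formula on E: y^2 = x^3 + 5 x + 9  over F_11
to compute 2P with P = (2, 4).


Doubling: s = (3 x1^2 + a) / (2 y1)
s = (3*2^2 + 5) / (2*4) mod 11 = 9
x3 = s^2 - 2 x1 mod 11 = 9^2 - 2*2 = 0
y3 = s (x1 - x3) - y1 mod 11 = 9 * (2 - 0) - 4 = 3

2P = (0, 3)


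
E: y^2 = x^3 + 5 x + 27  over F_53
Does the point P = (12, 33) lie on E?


Check whether y^2 = x^3 + 5 x + 27 (mod 53) for (x, y) = (12, 33).
LHS: y^2 = 33^2 mod 53 = 29
RHS: x^3 + 5 x + 27 = 12^3 + 5*12 + 27 mod 53 = 13
LHS != RHS

No, not on the curve


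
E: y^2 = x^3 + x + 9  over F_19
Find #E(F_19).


For each x in F_19, count y with y^2 = x^3 + 1 x + 9 mod 19:
  x = 0: RHS = 9, y in [3, 16]  -> 2 point(s)
  x = 1: RHS = 11, y in [7, 12]  -> 2 point(s)
  x = 2: RHS = 0, y in [0]  -> 1 point(s)
  x = 3: RHS = 1, y in [1, 18]  -> 2 point(s)
  x = 4: RHS = 1, y in [1, 18]  -> 2 point(s)
  x = 5: RHS = 6, y in [5, 14]  -> 2 point(s)
  x = 7: RHS = 17, y in [6, 13]  -> 2 point(s)
  x = 8: RHS = 16, y in [4, 15]  -> 2 point(s)
  x = 9: RHS = 6, y in [5, 14]  -> 2 point(s)
  x = 12: RHS = 1, y in [1, 18]  -> 2 point(s)
  x = 15: RHS = 17, y in [6, 13]  -> 2 point(s)
  x = 16: RHS = 17, y in [6, 13]  -> 2 point(s)
  x = 18: RHS = 7, y in [8, 11]  -> 2 point(s)
Affine points: 25. Add the point at infinity: total = 26.

#E(F_19) = 26


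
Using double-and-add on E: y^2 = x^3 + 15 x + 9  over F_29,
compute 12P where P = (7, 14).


k = 12 = 1100_2 (binary, LSB first: 0011)
Double-and-add from P = (7, 14):
  bit 0 = 0: acc unchanged = O
  bit 1 = 0: acc unchanged = O
  bit 2 = 1: acc = O + (26, 13) = (26, 13)
  bit 3 = 1: acc = (26, 13) + (28, 15) = (5, 8)

12P = (5, 8)


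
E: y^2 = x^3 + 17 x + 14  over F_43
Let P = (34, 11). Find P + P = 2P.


Doubling: s = (3 x1^2 + a) / (2 y1)
s = (3*34^2 + 17) / (2*11) mod 43 = 4
x3 = s^2 - 2 x1 mod 43 = 4^2 - 2*34 = 34
y3 = s (x1 - x3) - y1 mod 43 = 4 * (34 - 34) - 11 = 32

2P = (34, 32)


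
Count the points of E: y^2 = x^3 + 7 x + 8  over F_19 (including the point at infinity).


For each x in F_19, count y with y^2 = x^3 + 7 x + 8 mod 19:
  x = 1: RHS = 16, y in [4, 15]  -> 2 point(s)
  x = 2: RHS = 11, y in [7, 12]  -> 2 point(s)
  x = 4: RHS = 5, y in [9, 10]  -> 2 point(s)
  x = 5: RHS = 16, y in [4, 15]  -> 2 point(s)
  x = 6: RHS = 0, y in [0]  -> 1 point(s)
  x = 7: RHS = 1, y in [1, 18]  -> 2 point(s)
  x = 8: RHS = 6, y in [5, 14]  -> 2 point(s)
  x = 13: RHS = 16, y in [4, 15]  -> 2 point(s)
  x = 14: RHS = 0, y in [0]  -> 1 point(s)
  x = 15: RHS = 11, y in [7, 12]  -> 2 point(s)
  x = 16: RHS = 17, y in [6, 13]  -> 2 point(s)
  x = 17: RHS = 5, y in [9, 10]  -> 2 point(s)
  x = 18: RHS = 0, y in [0]  -> 1 point(s)
Affine points: 23. Add the point at infinity: total = 24.

#E(F_19) = 24


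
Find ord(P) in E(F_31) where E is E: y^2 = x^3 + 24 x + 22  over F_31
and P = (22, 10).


Compute successive multiples of P until we hit O:
  1P = (22, 10)
  2P = (1, 27)
  3P = (5, 22)
  4P = (6, 17)
  5P = (13, 19)
  6P = (28, 27)
  7P = (14, 23)
  8P = (2, 4)
  ... (continuing to 34P)
  34P = O

ord(P) = 34


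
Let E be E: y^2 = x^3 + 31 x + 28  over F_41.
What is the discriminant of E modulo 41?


4 a^3 + 27 b^2 = 4*31^3 + 27*28^2 = 119164 + 21168 = 140332
Delta = -16 * (140332) = -2245312
Delta mod 41 = 12

Delta = 12 (mod 41)


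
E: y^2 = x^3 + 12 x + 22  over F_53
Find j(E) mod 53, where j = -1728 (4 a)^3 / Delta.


Delta = -16(4 a^3 + 27 b^2) mod 53 = 16
-1728 * (4 a)^3 = -1728 * (4*12)^3 mod 53 = 25
j = 25 * 16^(-1) mod 53 = 38

j = 38 (mod 53)


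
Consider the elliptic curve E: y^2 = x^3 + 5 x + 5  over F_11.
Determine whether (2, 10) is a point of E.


Check whether y^2 = x^3 + 5 x + 5 (mod 11) for (x, y) = (2, 10).
LHS: y^2 = 10^2 mod 11 = 1
RHS: x^3 + 5 x + 5 = 2^3 + 5*2 + 5 mod 11 = 1
LHS = RHS

Yes, on the curve


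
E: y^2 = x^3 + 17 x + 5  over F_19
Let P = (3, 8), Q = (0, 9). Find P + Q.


P != Q, so use the chord formula.
s = (y2 - y1) / (x2 - x1) = (1) / (16) mod 19 = 6
x3 = s^2 - x1 - x2 mod 19 = 6^2 - 3 - 0 = 14
y3 = s (x1 - x3) - y1 mod 19 = 6 * (3 - 14) - 8 = 2

P + Q = (14, 2)


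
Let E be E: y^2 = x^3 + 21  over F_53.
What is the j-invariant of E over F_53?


Delta = -16(4 a^3 + 27 b^2) mod 53 = 23
-1728 * (4 a)^3 = -1728 * (4*0)^3 mod 53 = 0
j = 0 * 23^(-1) mod 53 = 0

j = 0 (mod 53)


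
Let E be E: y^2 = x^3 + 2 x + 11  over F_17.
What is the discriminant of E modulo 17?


4 a^3 + 27 b^2 = 4*2^3 + 27*11^2 = 32 + 3267 = 3299
Delta = -16 * (3299) = -52784
Delta mod 17 = 1

Delta = 1 (mod 17)


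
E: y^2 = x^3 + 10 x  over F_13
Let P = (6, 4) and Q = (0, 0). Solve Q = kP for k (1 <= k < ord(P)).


Enumerate multiples of P until we hit Q = (0, 0):
  1P = (6, 4)
  2P = (0, 0)
Match found at i = 2.

k = 2


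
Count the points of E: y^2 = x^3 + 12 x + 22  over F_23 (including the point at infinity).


For each x in F_23, count y with y^2 = x^3 + 12 x + 22 mod 23:
  x = 1: RHS = 12, y in [9, 14]  -> 2 point(s)
  x = 2: RHS = 8, y in [10, 13]  -> 2 point(s)
  x = 3: RHS = 16, y in [4, 19]  -> 2 point(s)
  x = 5: RHS = 0, y in [0]  -> 1 point(s)
  x = 7: RHS = 12, y in [9, 14]  -> 2 point(s)
  x = 8: RHS = 9, y in [3, 20]  -> 2 point(s)
  x = 9: RHS = 8, y in [10, 13]  -> 2 point(s)
  x = 11: RHS = 13, y in [6, 17]  -> 2 point(s)
  x = 12: RHS = 8, y in [10, 13]  -> 2 point(s)
  x = 13: RHS = 6, y in [11, 12]  -> 2 point(s)
  x = 14: RHS = 13, y in [6, 17]  -> 2 point(s)
  x = 15: RHS = 12, y in [9, 14]  -> 2 point(s)
  x = 16: RHS = 9, y in [3, 20]  -> 2 point(s)
  x = 19: RHS = 2, y in [5, 18]  -> 2 point(s)
  x = 21: RHS = 13, y in [6, 17]  -> 2 point(s)
  x = 22: RHS = 9, y in [3, 20]  -> 2 point(s)
Affine points: 31. Add the point at infinity: total = 32.

#E(F_23) = 32


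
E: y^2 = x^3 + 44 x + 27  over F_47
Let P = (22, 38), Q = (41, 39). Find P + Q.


P != Q, so use the chord formula.
s = (y2 - y1) / (x2 - x1) = (1) / (19) mod 47 = 5
x3 = s^2 - x1 - x2 mod 47 = 5^2 - 22 - 41 = 9
y3 = s (x1 - x3) - y1 mod 47 = 5 * (22 - 9) - 38 = 27

P + Q = (9, 27)


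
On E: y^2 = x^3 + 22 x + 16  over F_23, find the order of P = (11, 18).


Compute successive multiples of P until we hit O:
  1P = (11, 18)
  2P = (17, 6)
  3P = (22, 4)
  4P = (15, 8)
  5P = (9, 0)
  6P = (15, 15)
  7P = (22, 19)
  8P = (17, 17)
  ... (continuing to 10P)
  10P = O

ord(P) = 10


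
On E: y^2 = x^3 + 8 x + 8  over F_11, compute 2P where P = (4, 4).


Doubling: s = (3 x1^2 + a) / (2 y1)
s = (3*4^2 + 8) / (2*4) mod 11 = 7
x3 = s^2 - 2 x1 mod 11 = 7^2 - 2*4 = 8
y3 = s (x1 - x3) - y1 mod 11 = 7 * (4 - 8) - 4 = 1

2P = (8, 1)


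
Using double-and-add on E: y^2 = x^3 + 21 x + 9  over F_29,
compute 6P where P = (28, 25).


k = 6 = 110_2 (binary, LSB first: 011)
Double-and-add from P = (28, 25):
  bit 0 = 0: acc unchanged = O
  bit 1 = 1: acc = O + (11, 11) = (11, 11)
  bit 2 = 1: acc = (11, 11) + (8, 15) = (15, 4)

6P = (15, 4)


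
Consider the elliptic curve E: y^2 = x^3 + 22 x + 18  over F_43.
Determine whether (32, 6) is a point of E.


Check whether y^2 = x^3 + 22 x + 18 (mod 43) for (x, y) = (32, 6).
LHS: y^2 = 6^2 mod 43 = 36
RHS: x^3 + 22 x + 18 = 32^3 + 22*32 + 18 mod 43 = 36
LHS = RHS

Yes, on the curve


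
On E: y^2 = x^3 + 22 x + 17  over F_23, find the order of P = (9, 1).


Compute successive multiples of P until we hit O:
  1P = (9, 1)
  2P = (18, 14)
  3P = (12, 10)
  4P = (11, 16)
  5P = (19, 16)
  6P = (3, 8)
  7P = (13, 19)
  8P = (4, 10)
  ... (continuing to 26P)
  26P = O

ord(P) = 26


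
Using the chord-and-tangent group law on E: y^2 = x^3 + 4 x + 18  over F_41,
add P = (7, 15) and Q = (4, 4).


P != Q, so use the chord formula.
s = (y2 - y1) / (x2 - x1) = (30) / (38) mod 41 = 31
x3 = s^2 - x1 - x2 mod 41 = 31^2 - 7 - 4 = 7
y3 = s (x1 - x3) - y1 mod 41 = 31 * (7 - 7) - 15 = 26

P + Q = (7, 26)


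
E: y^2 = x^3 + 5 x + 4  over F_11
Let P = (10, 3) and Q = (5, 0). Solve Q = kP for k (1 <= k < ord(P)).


Enumerate multiples of P until we hit Q = (5, 0):
  1P = (10, 3)
  2P = (5, 0)
Match found at i = 2.

k = 2


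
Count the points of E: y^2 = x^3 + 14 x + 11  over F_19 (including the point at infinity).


For each x in F_19, count y with y^2 = x^3 + 14 x + 11 mod 19:
  x = 0: RHS = 11, y in [7, 12]  -> 2 point(s)
  x = 1: RHS = 7, y in [8, 11]  -> 2 point(s)
  x = 2: RHS = 9, y in [3, 16]  -> 2 point(s)
  x = 3: RHS = 4, y in [2, 17]  -> 2 point(s)
  x = 4: RHS = 17, y in [6, 13]  -> 2 point(s)
  x = 5: RHS = 16, y in [4, 15]  -> 2 point(s)
  x = 6: RHS = 7, y in [8, 11]  -> 2 point(s)
  x = 9: RHS = 11, y in [7, 12]  -> 2 point(s)
  x = 10: RHS = 11, y in [7, 12]  -> 2 point(s)
  x = 12: RHS = 7, y in [8, 11]  -> 2 point(s)
  x = 14: RHS = 6, y in [5, 14]  -> 2 point(s)
  x = 15: RHS = 5, y in [9, 10]  -> 2 point(s)
Affine points: 24. Add the point at infinity: total = 25.

#E(F_19) = 25


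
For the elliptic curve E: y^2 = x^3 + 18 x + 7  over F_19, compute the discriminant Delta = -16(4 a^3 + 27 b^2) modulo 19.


4 a^3 + 27 b^2 = 4*18^3 + 27*7^2 = 23328 + 1323 = 24651
Delta = -16 * (24651) = -394416
Delta mod 19 = 5

Delta = 5 (mod 19)


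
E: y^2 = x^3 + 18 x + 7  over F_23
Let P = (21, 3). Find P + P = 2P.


Doubling: s = (3 x1^2 + a) / (2 y1)
s = (3*21^2 + 18) / (2*3) mod 23 = 5
x3 = s^2 - 2 x1 mod 23 = 5^2 - 2*21 = 6
y3 = s (x1 - x3) - y1 mod 23 = 5 * (21 - 6) - 3 = 3

2P = (6, 3)


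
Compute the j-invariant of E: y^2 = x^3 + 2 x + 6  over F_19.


Delta = -16(4 a^3 + 27 b^2) mod 19 = 10
-1728 * (4 a)^3 = -1728 * (4*2)^3 mod 19 = 18
j = 18 * 10^(-1) mod 19 = 17

j = 17 (mod 19)


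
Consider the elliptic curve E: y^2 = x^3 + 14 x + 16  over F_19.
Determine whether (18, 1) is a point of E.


Check whether y^2 = x^3 + 14 x + 16 (mod 19) for (x, y) = (18, 1).
LHS: y^2 = 1^2 mod 19 = 1
RHS: x^3 + 14 x + 16 = 18^3 + 14*18 + 16 mod 19 = 1
LHS = RHS

Yes, on the curve


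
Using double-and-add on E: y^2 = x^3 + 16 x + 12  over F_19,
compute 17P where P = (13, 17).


k = 17 = 10001_2 (binary, LSB first: 10001)
Double-and-add from P = (13, 17):
  bit 0 = 1: acc = O + (13, 17) = (13, 17)
  bit 1 = 0: acc unchanged = (13, 17)
  bit 2 = 0: acc unchanged = (13, 17)
  bit 3 = 0: acc unchanged = (13, 17)
  bit 4 = 1: acc = (13, 17) + (3, 7) = (4, 11)

17P = (4, 11)


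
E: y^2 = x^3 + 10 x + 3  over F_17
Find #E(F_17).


For each x in F_17, count y with y^2 = x^3 + 10 x + 3 mod 17:
  x = 3: RHS = 9, y in [3, 14]  -> 2 point(s)
  x = 5: RHS = 8, y in [5, 12]  -> 2 point(s)
  x = 7: RHS = 8, y in [5, 12]  -> 2 point(s)
  x = 8: RHS = 0, y in [0]  -> 1 point(s)
  x = 10: RHS = 15, y in [7, 10]  -> 2 point(s)
  x = 11: RHS = 16, y in [4, 13]  -> 2 point(s)
  x = 12: RHS = 15, y in [7, 10]  -> 2 point(s)
  x = 13: RHS = 1, y in [1, 16]  -> 2 point(s)
  x = 15: RHS = 9, y in [3, 14]  -> 2 point(s)
  x = 16: RHS = 9, y in [3, 14]  -> 2 point(s)
Affine points: 19. Add the point at infinity: total = 20.

#E(F_17) = 20


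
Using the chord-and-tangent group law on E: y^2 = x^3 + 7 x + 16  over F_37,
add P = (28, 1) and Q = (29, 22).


P != Q, so use the chord formula.
s = (y2 - y1) / (x2 - x1) = (21) / (1) mod 37 = 21
x3 = s^2 - x1 - x2 mod 37 = 21^2 - 28 - 29 = 14
y3 = s (x1 - x3) - y1 mod 37 = 21 * (28 - 14) - 1 = 34

P + Q = (14, 34)


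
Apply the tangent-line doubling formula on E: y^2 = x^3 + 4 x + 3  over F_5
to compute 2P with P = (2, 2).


Doubling: s = (3 x1^2 + a) / (2 y1)
s = (3*2^2 + 4) / (2*2) mod 5 = 4
x3 = s^2 - 2 x1 mod 5 = 4^2 - 2*2 = 2
y3 = s (x1 - x3) - y1 mod 5 = 4 * (2 - 2) - 2 = 3

2P = (2, 3)


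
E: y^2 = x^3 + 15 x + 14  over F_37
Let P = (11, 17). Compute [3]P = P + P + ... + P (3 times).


k = 3 = 11_2 (binary, LSB first: 11)
Double-and-add from P = (11, 17):
  bit 0 = 1: acc = O + (11, 17) = (11, 17)
  bit 1 = 1: acc = (11, 17) + (18, 14) = (18, 23)

3P = (18, 23)


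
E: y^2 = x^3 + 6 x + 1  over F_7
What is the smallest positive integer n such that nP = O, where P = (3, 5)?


Compute successive multiples of P until we hit O:
  1P = (3, 5)
  2P = (3, 2)
  3P = O

ord(P) = 3


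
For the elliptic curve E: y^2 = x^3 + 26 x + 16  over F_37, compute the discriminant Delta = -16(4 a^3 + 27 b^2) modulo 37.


4 a^3 + 27 b^2 = 4*26^3 + 27*16^2 = 70304 + 6912 = 77216
Delta = -16 * (77216) = -1235456
Delta mod 37 = 11

Delta = 11 (mod 37)


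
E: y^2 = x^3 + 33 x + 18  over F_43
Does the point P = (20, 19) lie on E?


Check whether y^2 = x^3 + 33 x + 18 (mod 43) for (x, y) = (20, 19).
LHS: y^2 = 19^2 mod 43 = 17
RHS: x^3 + 33 x + 18 = 20^3 + 33*20 + 18 mod 43 = 35
LHS != RHS

No, not on the curve


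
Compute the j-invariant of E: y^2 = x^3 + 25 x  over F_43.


Delta = -16(4 a^3 + 27 b^2) mod 43 = 8
-1728 * (4 a)^3 = -1728 * (4*25)^3 mod 43 = 21
j = 21 * 8^(-1) mod 43 = 8

j = 8 (mod 43)


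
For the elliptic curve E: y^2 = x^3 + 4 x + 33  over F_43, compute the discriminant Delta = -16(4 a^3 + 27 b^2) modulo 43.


4 a^3 + 27 b^2 = 4*4^3 + 27*33^2 = 256 + 29403 = 29659
Delta = -16 * (29659) = -474544
Delta mod 43 = 4

Delta = 4 (mod 43)


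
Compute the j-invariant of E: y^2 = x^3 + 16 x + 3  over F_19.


Delta = -16(4 a^3 + 27 b^2) mod 19 = 6
-1728 * (4 a)^3 = -1728 * (4*16)^3 mod 19 = 1
j = 1 * 6^(-1) mod 19 = 16

j = 16 (mod 19)


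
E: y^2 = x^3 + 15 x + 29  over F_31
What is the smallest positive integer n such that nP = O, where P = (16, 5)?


Compute successive multiples of P until we hit O:
  1P = (16, 5)
  2P = (17, 19)
  3P = (8, 14)
  4P = (1, 13)
  5P = (22, 23)
  6P = (2, 6)
  7P = (10, 30)
  8P = (6, 5)
  ... (continuing to 29P)
  29P = O

ord(P) = 29


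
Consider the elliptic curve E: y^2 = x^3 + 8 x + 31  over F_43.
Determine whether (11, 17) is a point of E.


Check whether y^2 = x^3 + 8 x + 31 (mod 43) for (x, y) = (11, 17).
LHS: y^2 = 17^2 mod 43 = 31
RHS: x^3 + 8 x + 31 = 11^3 + 8*11 + 31 mod 43 = 31
LHS = RHS

Yes, on the curve


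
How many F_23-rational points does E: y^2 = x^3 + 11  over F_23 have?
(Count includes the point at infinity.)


For each x in F_23, count y with y^2 = x^3 + 0 x + 11 mod 23:
  x = 1: RHS = 12, y in [9, 14]  -> 2 point(s)
  x = 4: RHS = 6, y in [11, 12]  -> 2 point(s)
  x = 7: RHS = 9, y in [3, 20]  -> 2 point(s)
  x = 9: RHS = 4, y in [2, 21]  -> 2 point(s)
  x = 11: RHS = 8, y in [10, 13]  -> 2 point(s)
  x = 13: RHS = 0, y in [0]  -> 1 point(s)
  x = 14: RHS = 18, y in [8, 15]  -> 2 point(s)
  x = 16: RHS = 13, y in [6, 17]  -> 2 point(s)
  x = 17: RHS = 2, y in [5, 18]  -> 2 point(s)
  x = 18: RHS = 1, y in [1, 22]  -> 2 point(s)
  x = 19: RHS = 16, y in [4, 19]  -> 2 point(s)
  x = 21: RHS = 3, y in [7, 16]  -> 2 point(s)
Affine points: 23. Add the point at infinity: total = 24.

#E(F_23) = 24


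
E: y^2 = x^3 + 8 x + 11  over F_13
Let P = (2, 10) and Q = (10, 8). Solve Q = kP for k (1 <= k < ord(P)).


Enumerate multiples of P until we hit Q = (10, 8):
  1P = (2, 10)
  2P = (10, 8)
Match found at i = 2.

k = 2


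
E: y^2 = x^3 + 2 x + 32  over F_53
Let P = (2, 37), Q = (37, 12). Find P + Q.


P != Q, so use the chord formula.
s = (y2 - y1) / (x2 - x1) = (28) / (35) mod 53 = 22
x3 = s^2 - x1 - x2 mod 53 = 22^2 - 2 - 37 = 21
y3 = s (x1 - x3) - y1 mod 53 = 22 * (2 - 21) - 37 = 22

P + Q = (21, 22)


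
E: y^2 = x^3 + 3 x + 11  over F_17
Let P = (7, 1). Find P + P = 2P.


Doubling: s = (3 x1^2 + a) / (2 y1)
s = (3*7^2 + 3) / (2*1) mod 17 = 7
x3 = s^2 - 2 x1 mod 17 = 7^2 - 2*7 = 1
y3 = s (x1 - x3) - y1 mod 17 = 7 * (7 - 1) - 1 = 7

2P = (1, 7)


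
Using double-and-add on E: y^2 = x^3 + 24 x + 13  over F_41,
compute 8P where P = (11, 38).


k = 8 = 1000_2 (binary, LSB first: 0001)
Double-and-add from P = (11, 38):
  bit 0 = 0: acc unchanged = O
  bit 1 = 0: acc unchanged = O
  bit 2 = 0: acc unchanged = O
  bit 3 = 1: acc = O + (14, 10) = (14, 10)

8P = (14, 10)


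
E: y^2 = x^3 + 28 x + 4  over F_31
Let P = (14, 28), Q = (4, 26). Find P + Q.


P != Q, so use the chord formula.
s = (y2 - y1) / (x2 - x1) = (29) / (21) mod 31 = 25
x3 = s^2 - x1 - x2 mod 31 = 25^2 - 14 - 4 = 18
y3 = s (x1 - x3) - y1 mod 31 = 25 * (14 - 18) - 28 = 27

P + Q = (18, 27)


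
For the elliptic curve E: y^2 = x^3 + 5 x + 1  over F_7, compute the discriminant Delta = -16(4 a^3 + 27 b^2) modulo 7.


4 a^3 + 27 b^2 = 4*5^3 + 27*1^2 = 500 + 27 = 527
Delta = -16 * (527) = -8432
Delta mod 7 = 3

Delta = 3 (mod 7)


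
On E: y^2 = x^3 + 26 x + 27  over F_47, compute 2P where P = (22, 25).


Doubling: s = (3 x1^2 + a) / (2 y1)
s = (3*22^2 + 26) / (2*25) mod 47 = 7
x3 = s^2 - 2 x1 mod 47 = 7^2 - 2*22 = 5
y3 = s (x1 - x3) - y1 mod 47 = 7 * (22 - 5) - 25 = 0

2P = (5, 0)


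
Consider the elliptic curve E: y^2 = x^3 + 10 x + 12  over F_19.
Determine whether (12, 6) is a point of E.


Check whether y^2 = x^3 + 10 x + 12 (mod 19) for (x, y) = (12, 6).
LHS: y^2 = 6^2 mod 19 = 17
RHS: x^3 + 10 x + 12 = 12^3 + 10*12 + 12 mod 19 = 17
LHS = RHS

Yes, on the curve


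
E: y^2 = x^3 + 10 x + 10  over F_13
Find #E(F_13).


For each x in F_13, count y with y^2 = x^3 + 10 x + 10 mod 13:
  x = 0: RHS = 10, y in [6, 7]  -> 2 point(s)
  x = 2: RHS = 12, y in [5, 8]  -> 2 point(s)
  x = 4: RHS = 10, y in [6, 7]  -> 2 point(s)
  x = 5: RHS = 3, y in [4, 9]  -> 2 point(s)
  x = 6: RHS = 0, y in [0]  -> 1 point(s)
  x = 8: RHS = 4, y in [2, 11]  -> 2 point(s)
  x = 9: RHS = 10, y in [6, 7]  -> 2 point(s)
  x = 12: RHS = 12, y in [5, 8]  -> 2 point(s)
Affine points: 15. Add the point at infinity: total = 16.

#E(F_13) = 16


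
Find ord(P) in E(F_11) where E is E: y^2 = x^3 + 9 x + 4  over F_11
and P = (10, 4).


Compute successive multiples of P until we hit O:
  1P = (10, 4)
  2P = (7, 6)
  3P = (3, 6)
  4P = (1, 6)
  5P = (1, 5)
  6P = (3, 5)
  7P = (7, 5)
  8P = (10, 7)
  ... (continuing to 9P)
  9P = O

ord(P) = 9


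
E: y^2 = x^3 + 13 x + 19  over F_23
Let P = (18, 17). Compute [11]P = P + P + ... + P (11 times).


k = 11 = 1011_2 (binary, LSB first: 1101)
Double-and-add from P = (18, 17):
  bit 0 = 1: acc = O + (18, 17) = (18, 17)
  bit 1 = 1: acc = (18, 17) + (5, 18) = (3, 19)
  bit 2 = 0: acc unchanged = (3, 19)
  bit 3 = 1: acc = (3, 19) + (17, 1) = (7, 19)

11P = (7, 19)


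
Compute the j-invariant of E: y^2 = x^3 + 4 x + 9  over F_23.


Delta = -16(4 a^3 + 27 b^2) mod 23 = 12
-1728 * (4 a)^3 = -1728 * (4*4)^3 mod 23 = 17
j = 17 * 12^(-1) mod 23 = 11

j = 11 (mod 23)


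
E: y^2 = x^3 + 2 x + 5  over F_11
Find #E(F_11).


For each x in F_11, count y with y^2 = x^3 + 2 x + 5 mod 11:
  x = 0: RHS = 5, y in [4, 7]  -> 2 point(s)
  x = 3: RHS = 5, y in [4, 7]  -> 2 point(s)
  x = 4: RHS = 0, y in [0]  -> 1 point(s)
  x = 8: RHS = 5, y in [4, 7]  -> 2 point(s)
  x = 9: RHS = 4, y in [2, 9]  -> 2 point(s)
Affine points: 9. Add the point at infinity: total = 10.

#E(F_11) = 10


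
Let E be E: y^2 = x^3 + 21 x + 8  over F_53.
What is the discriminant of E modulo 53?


4 a^3 + 27 b^2 = 4*21^3 + 27*8^2 = 37044 + 1728 = 38772
Delta = -16 * (38772) = -620352
Delta mod 53 = 13

Delta = 13 (mod 53)
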